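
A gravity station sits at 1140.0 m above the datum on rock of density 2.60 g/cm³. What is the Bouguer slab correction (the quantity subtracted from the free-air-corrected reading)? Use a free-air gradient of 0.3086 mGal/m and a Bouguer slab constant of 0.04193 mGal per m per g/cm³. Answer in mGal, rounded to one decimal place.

124.3

Bouguer slab correction = 0.04193 × 2.60 × 1140.0 = 124.3 mGal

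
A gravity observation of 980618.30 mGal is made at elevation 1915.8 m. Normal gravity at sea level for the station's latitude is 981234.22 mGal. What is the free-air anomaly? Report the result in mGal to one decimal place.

Free-air correction = 0.3086 × 1915.8 = 591.22 mGal
Free-air anomaly = 980618.30 − 981234.22 + (591.22) = -24.70 mGal

-24.7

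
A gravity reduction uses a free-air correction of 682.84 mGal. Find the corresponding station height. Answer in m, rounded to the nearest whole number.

2213

h = 682.84 / 0.3086 = 2212.70 m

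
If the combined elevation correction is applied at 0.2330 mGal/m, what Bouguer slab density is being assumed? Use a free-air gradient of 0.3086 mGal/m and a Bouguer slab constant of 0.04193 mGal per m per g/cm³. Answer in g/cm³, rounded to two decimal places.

0.2330 = 0.3086 − 0.04193 × ρ
ρ = (0.3086 − 0.2330) / 0.04193 = 1.80 g/cm³

1.80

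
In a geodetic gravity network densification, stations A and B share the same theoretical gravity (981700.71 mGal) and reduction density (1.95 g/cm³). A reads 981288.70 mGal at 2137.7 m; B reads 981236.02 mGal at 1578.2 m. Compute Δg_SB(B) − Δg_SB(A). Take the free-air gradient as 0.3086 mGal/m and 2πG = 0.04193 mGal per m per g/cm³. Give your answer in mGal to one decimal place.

Δg_SB(A) = 981288.70 − 981700.71 + 0.3086×2137.7 − 0.04193×1.95×2137.7 = 72.90 mGal
Δg_SB(B) = 981236.02 − 981700.71 + 0.3086×1578.2 − 0.04193×1.95×1578.2 = -106.70 mGal
Difference = -106.70 − (72.90) = -179.60 mGal

-179.6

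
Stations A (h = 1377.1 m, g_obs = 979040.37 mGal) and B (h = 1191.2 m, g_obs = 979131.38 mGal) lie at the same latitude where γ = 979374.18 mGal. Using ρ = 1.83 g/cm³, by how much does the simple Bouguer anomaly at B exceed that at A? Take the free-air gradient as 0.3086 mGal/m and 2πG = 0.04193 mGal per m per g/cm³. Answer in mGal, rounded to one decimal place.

47.9

Δg_SB(A) = 979040.37 − 979374.18 + 0.3086×1377.1 − 0.04193×1.83×1377.1 = -14.50 mGal
Δg_SB(B) = 979131.38 − 979374.18 + 0.3086×1191.2 − 0.04193×1.83×1191.2 = 33.40 mGal
Difference = 33.40 − (-14.50) = 47.90 mGal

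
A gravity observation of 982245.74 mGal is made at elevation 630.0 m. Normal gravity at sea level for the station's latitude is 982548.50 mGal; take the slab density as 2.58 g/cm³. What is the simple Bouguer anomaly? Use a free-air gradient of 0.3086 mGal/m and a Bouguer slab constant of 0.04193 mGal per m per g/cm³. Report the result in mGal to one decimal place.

Free-air correction = 0.3086 × 630.0 = 194.42 mGal
Free-air anomaly = 982245.74 − 982548.50 + (194.42) = -108.34 mGal
Bouguer slab correction = 0.04193 × 2.58 × 630.0 = 68.15 mGal
Simple Bouguer anomaly = -108.34 − (68.15) = -176.49 mGal

-176.5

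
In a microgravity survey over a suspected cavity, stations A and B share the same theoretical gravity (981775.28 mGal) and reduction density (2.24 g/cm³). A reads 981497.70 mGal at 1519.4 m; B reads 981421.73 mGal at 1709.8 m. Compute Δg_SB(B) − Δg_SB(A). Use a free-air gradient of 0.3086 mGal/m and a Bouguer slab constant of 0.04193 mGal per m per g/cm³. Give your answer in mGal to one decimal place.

-35.1

Δg_SB(A) = 981497.70 − 981775.28 + 0.3086×1519.4 − 0.04193×2.24×1519.4 = 48.60 mGal
Δg_SB(B) = 981421.73 − 981775.28 + 0.3086×1709.8 − 0.04193×2.24×1709.8 = 13.50 mGal
Difference = 13.50 − (48.60) = -35.10 mGal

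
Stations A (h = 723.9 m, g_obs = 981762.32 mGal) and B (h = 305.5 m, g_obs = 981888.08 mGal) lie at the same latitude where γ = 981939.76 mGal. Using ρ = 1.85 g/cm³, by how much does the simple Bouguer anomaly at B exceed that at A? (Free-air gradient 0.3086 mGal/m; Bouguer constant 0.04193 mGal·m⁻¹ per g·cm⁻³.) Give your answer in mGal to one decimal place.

Δg_SB(A) = 981762.32 − 981939.76 + 0.3086×723.9 − 0.04193×1.85×723.9 = -10.20 mGal
Δg_SB(B) = 981888.08 − 981939.76 + 0.3086×305.5 − 0.04193×1.85×305.5 = 18.90 mGal
Difference = 18.90 − (-10.20) = 29.10 mGal

29.1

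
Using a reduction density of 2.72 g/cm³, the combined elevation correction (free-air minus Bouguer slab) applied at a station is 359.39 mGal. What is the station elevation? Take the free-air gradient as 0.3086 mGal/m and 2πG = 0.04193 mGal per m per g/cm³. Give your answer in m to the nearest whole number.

1847

Combined gradient = 0.3086 − 0.04193 × 2.72 = 0.1945504 mGal/m
h = 359.39 / 0.1945504 = 1847.28 m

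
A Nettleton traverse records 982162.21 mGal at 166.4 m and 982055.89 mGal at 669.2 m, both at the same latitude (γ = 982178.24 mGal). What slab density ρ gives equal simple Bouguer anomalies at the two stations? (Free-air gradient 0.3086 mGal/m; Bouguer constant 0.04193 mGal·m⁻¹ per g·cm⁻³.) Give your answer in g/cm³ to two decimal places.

Δg_obs = 982055.89 − 982162.21 = -106.32 mGal over Δh = 669.2 − 166.4 = 502.8 m
Equal Bouguer anomalies ⇒ Δg_obs + (0.3086 − 0.04193ρ)·Δh = 0
0.3086 − 0.04193ρ = −Δg_obs/Δh = 0.21146
ρ = (0.3086 − 0.21146) / 0.04193 = 2.32 g/cm³

2.32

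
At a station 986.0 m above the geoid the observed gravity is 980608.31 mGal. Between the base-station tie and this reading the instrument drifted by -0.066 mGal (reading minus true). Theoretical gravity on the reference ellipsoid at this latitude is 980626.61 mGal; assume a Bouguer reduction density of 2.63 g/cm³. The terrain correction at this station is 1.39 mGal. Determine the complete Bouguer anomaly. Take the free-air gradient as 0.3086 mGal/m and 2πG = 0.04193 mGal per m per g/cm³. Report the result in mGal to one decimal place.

178.7

Drift-corrected reading = 980608.31 − (-0.066) = 980608.376 mGal
Free-air correction = 0.3086 × 986.0 = 304.28 mGal
Free-air anomaly = 980608.376 − 980626.61 + (304.28) = 286.046 mGal
Bouguer slab correction = 0.04193 × 2.63 × 986.0 = 108.73 mGal
Simple Bouguer anomaly = 286.046 − (108.73) = 177.316 mGal
Complete Bouguer anomaly = 177.316 + 1.39 = 178.706 mGal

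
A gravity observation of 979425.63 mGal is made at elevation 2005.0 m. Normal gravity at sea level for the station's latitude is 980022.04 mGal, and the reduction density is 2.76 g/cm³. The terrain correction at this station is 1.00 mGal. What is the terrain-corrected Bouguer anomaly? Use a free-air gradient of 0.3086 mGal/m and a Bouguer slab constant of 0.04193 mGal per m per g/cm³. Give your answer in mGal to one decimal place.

Free-air correction = 0.3086 × 2005.0 = 618.74 mGal
Free-air anomaly = 979425.63 − 980022.04 + (618.74) = 22.33 mGal
Bouguer slab correction = 0.04193 × 2.76 × 2005.0 = 232.03 mGal
Simple Bouguer anomaly = 22.33 − (232.03) = -209.70 mGal
Complete Bouguer anomaly = -209.70 + 1.00 = -208.70 mGal

-208.7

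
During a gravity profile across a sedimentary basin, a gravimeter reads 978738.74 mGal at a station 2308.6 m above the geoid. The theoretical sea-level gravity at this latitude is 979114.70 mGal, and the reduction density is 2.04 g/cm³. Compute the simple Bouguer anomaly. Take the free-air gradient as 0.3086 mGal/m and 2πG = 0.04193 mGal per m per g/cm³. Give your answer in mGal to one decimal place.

Free-air correction = 0.3086 × 2308.6 = 712.43 mGal
Free-air anomaly = 978738.74 − 979114.70 + (712.43) = 336.47 mGal
Bouguer slab correction = 0.04193 × 2.04 × 2308.6 = 197.47 mGal
Simple Bouguer anomaly = 336.47 − (197.47) = 139.00 mGal

139.0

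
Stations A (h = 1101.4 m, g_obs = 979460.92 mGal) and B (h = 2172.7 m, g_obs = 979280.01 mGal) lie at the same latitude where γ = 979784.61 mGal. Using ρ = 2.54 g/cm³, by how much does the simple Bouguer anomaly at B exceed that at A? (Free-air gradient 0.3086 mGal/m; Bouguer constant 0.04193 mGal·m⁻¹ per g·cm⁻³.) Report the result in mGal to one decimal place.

35.6

Δg_SB(A) = 979460.92 − 979784.61 + 0.3086×1101.4 − 0.04193×2.54×1101.4 = -101.10 mGal
Δg_SB(B) = 979280.01 − 979784.61 + 0.3086×2172.7 − 0.04193×2.54×2172.7 = -65.50 mGal
Difference = -65.50 − (-101.10) = 35.60 mGal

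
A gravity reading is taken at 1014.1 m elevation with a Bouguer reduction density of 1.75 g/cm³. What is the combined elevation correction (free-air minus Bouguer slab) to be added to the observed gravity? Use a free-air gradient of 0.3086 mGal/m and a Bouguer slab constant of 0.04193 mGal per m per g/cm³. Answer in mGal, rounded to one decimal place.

238.5

Combined gradient = 0.3086 − 0.04193 × 1.75 = 0.2352225 mGal/m
Combined elevation correction = 0.2352225 × 1014.1 = 238.5 mGal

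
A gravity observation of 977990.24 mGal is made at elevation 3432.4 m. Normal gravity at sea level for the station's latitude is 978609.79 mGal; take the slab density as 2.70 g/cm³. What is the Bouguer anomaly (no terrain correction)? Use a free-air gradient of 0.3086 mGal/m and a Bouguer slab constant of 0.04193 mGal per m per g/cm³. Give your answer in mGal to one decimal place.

51.1

Free-air correction = 0.3086 × 3432.4 = 1059.24 mGal
Free-air anomaly = 977990.24 − 978609.79 + (1059.24) = 439.69 mGal
Bouguer slab correction = 0.04193 × 2.70 × 3432.4 = 388.59 mGal
Simple Bouguer anomaly = 439.69 − (388.59) = 51.10 mGal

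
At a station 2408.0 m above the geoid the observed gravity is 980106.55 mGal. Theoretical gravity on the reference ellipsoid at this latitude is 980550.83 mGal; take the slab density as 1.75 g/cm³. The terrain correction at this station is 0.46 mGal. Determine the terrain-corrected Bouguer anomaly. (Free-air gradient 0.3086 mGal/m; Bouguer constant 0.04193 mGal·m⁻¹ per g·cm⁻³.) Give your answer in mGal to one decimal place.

Free-air correction = 0.3086 × 2408.0 = 743.11 mGal
Free-air anomaly = 980106.55 − 980550.83 + (743.11) = 298.83 mGal
Bouguer slab correction = 0.04193 × 1.75 × 2408.0 = 176.69 mGal
Simple Bouguer anomaly = 298.83 − (176.69) = 122.14 mGal
Complete Bouguer anomaly = 122.14 + 0.46 = 122.60 mGal

122.6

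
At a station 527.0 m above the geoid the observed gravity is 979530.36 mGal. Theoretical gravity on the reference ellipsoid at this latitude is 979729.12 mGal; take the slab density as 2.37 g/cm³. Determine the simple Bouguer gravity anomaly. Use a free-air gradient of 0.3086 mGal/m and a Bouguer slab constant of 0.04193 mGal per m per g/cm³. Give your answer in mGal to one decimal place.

-88.5

Free-air correction = 0.3086 × 527.0 = 162.63 mGal
Free-air anomaly = 979530.36 − 979729.12 + (162.63) = -36.13 mGal
Bouguer slab correction = 0.04193 × 2.37 × 527.0 = 52.37 mGal
Simple Bouguer anomaly = -36.13 − (52.37) = -88.50 mGal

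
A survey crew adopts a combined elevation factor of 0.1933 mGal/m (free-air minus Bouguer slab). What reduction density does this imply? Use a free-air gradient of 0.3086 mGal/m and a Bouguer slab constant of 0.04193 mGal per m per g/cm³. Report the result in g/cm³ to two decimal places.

2.75

0.1933 = 0.3086 − 0.04193 × ρ
ρ = (0.3086 − 0.1933) / 0.04193 = 2.75 g/cm³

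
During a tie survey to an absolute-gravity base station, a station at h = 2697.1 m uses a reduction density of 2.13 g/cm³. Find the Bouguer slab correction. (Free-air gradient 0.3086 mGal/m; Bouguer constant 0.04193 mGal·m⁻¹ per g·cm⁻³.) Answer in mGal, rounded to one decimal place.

240.9

Bouguer slab correction = 0.04193 × 2.13 × 2697.1 = 240.9 mGal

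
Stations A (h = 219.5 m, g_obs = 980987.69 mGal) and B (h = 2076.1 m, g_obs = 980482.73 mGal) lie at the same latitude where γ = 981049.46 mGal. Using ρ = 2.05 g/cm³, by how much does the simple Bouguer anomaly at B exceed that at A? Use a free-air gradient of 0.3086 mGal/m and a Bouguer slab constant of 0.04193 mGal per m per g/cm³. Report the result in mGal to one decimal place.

-91.6

Δg_SB(A) = 980987.69 − 981049.46 + 0.3086×219.5 − 0.04193×2.05×219.5 = -12.90 mGal
Δg_SB(B) = 980482.73 − 981049.46 + 0.3086×2076.1 − 0.04193×2.05×2076.1 = -104.50 mGal
Difference = -104.50 − (-12.90) = -91.60 mGal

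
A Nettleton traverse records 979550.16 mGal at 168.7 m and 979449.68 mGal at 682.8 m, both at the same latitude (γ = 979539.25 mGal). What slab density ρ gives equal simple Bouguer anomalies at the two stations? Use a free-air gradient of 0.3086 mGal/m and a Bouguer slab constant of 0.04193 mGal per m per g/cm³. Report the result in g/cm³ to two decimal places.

2.70

Δg_obs = 979449.68 − 979550.16 = -100.48 mGal over Δh = 682.8 − 168.7 = 514.1 m
Equal Bouguer anomalies ⇒ Δg_obs + (0.3086 − 0.04193ρ)·Δh = 0
0.3086 − 0.04193ρ = −Δg_obs/Δh = 0.19545
ρ = (0.3086 − 0.19545) / 0.04193 = 2.70 g/cm³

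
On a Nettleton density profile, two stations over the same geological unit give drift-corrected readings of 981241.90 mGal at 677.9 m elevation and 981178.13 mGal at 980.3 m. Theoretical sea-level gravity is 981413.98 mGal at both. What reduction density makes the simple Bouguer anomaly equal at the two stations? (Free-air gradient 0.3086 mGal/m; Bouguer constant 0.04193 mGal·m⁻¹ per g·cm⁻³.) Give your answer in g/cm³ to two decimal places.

2.33

Δg_obs = 981178.13 − 981241.90 = -63.77 mGal over Δh = 980.3 − 677.9 = 302.4 m
Equal Bouguer anomalies ⇒ Δg_obs + (0.3086 − 0.04193ρ)·Δh = 0
0.3086 − 0.04193ρ = −Δg_obs/Δh = 0.21088
ρ = (0.3086 − 0.21088) / 0.04193 = 2.33 g/cm³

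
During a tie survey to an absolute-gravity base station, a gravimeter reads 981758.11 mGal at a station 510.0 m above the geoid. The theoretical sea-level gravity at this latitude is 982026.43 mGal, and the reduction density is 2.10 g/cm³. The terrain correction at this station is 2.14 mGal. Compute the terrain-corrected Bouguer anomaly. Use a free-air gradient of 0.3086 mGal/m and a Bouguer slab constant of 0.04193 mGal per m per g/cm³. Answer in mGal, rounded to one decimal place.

-153.7

Free-air correction = 0.3086 × 510.0 = 157.39 mGal
Free-air anomaly = 981758.11 − 982026.43 + (157.39) = -110.93 mGal
Bouguer slab correction = 0.04193 × 2.10 × 510.0 = 44.91 mGal
Simple Bouguer anomaly = -110.93 − (44.91) = -155.84 mGal
Complete Bouguer anomaly = -155.84 + 2.14 = -153.70 mGal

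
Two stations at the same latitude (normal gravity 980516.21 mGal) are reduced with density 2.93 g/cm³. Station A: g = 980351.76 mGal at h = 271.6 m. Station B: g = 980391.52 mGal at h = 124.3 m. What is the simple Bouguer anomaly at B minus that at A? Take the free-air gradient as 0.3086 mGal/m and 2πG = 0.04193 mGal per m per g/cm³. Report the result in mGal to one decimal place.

Δg_SB(A) = 980351.76 − 980516.21 + 0.3086×271.6 − 0.04193×2.93×271.6 = -114.00 mGal
Δg_SB(B) = 980391.52 − 980516.21 + 0.3086×124.3 − 0.04193×2.93×124.3 = -101.60 mGal
Difference = -101.60 − (-114.00) = 12.40 mGal

12.4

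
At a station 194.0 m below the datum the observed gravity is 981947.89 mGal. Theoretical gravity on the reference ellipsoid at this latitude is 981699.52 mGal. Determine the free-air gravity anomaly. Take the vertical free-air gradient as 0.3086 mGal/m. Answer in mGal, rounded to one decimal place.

Free-air correction = 0.3086 × -194.0 = -59.87 mGal
Free-air anomaly = 981947.89 − 981699.52 + (-59.87) = 188.50 mGal

188.5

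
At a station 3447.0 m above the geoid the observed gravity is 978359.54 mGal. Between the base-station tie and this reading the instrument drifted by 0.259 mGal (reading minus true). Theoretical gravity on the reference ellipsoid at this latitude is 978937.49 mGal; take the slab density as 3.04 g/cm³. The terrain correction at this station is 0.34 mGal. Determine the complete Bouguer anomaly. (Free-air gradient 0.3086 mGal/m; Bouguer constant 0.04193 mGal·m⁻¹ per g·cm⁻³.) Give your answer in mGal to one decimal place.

Drift-corrected reading = 978359.54 − (0.259) = 978359.281 mGal
Free-air correction = 0.3086 × 3447.0 = 1063.74 mGal
Free-air anomaly = 978359.281 − 978937.49 + (1063.74) = 485.531 mGal
Bouguer slab correction = 0.04193 × 3.04 × 3447.0 = 439.38 mGal
Simple Bouguer anomaly = 485.531 − (439.38) = 46.151 mGal
Complete Bouguer anomaly = 46.151 + 0.34 = 46.491 mGal

46.5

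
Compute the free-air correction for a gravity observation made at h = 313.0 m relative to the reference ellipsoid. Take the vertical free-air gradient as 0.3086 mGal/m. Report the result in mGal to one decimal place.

96.6

Free-air correction = 0.3086 × 313.0 = 96.6 mGal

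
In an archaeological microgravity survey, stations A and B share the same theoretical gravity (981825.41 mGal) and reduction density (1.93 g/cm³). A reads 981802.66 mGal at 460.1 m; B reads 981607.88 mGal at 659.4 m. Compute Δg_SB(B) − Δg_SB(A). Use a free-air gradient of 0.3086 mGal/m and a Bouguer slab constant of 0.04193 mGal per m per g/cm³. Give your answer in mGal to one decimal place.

-149.4

Δg_SB(A) = 981802.66 − 981825.41 + 0.3086×460.1 − 0.04193×1.93×460.1 = 82.00 mGal
Δg_SB(B) = 981607.88 − 981825.41 + 0.3086×659.4 − 0.04193×1.93×659.4 = -67.40 mGal
Difference = -67.40 − (82.00) = -149.40 mGal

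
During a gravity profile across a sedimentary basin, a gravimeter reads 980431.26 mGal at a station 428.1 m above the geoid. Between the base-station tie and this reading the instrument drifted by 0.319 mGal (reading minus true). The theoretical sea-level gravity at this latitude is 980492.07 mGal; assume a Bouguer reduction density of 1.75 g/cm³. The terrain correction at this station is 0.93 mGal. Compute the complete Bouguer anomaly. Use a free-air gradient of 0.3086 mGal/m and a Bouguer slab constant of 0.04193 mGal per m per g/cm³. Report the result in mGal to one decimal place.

40.5

Drift-corrected reading = 980431.26 − (0.319) = 980430.941 mGal
Free-air correction = 0.3086 × 428.1 = 132.11 mGal
Free-air anomaly = 980430.941 − 980492.07 + (132.11) = 70.981 mGal
Bouguer slab correction = 0.04193 × 1.75 × 428.1 = 31.41 mGal
Simple Bouguer anomaly = 70.981 − (31.41) = 39.571 mGal
Complete Bouguer anomaly = 39.571 + 0.93 = 40.501 mGal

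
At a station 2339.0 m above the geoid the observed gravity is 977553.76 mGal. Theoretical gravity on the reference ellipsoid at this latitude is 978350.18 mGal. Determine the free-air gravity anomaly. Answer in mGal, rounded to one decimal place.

Free-air correction = 0.3086 × 2339.0 = 721.82 mGal
Free-air anomaly = 977553.76 − 978350.18 + (721.82) = -74.60 mGal

-74.6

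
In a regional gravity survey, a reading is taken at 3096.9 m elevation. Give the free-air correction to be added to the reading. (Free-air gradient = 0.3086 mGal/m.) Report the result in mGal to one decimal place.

955.7

Free-air correction = 0.3086 × 3096.9 = 955.7 mGal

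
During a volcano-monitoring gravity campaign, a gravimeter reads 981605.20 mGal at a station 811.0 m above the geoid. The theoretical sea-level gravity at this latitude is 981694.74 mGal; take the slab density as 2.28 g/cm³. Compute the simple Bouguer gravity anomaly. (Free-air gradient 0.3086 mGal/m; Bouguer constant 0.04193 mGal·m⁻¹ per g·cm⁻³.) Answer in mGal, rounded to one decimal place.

83.2

Free-air correction = 0.3086 × 811.0 = 250.27 mGal
Free-air anomaly = 981605.20 − 981694.74 + (250.27) = 160.73 mGal
Bouguer slab correction = 0.04193 × 2.28 × 811.0 = 77.53 mGal
Simple Bouguer anomaly = 160.73 − (77.53) = 83.20 mGal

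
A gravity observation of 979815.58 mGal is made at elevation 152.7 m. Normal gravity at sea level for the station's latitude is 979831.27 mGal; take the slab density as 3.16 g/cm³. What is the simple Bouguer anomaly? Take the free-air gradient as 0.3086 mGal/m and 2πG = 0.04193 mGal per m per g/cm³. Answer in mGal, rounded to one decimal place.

11.2

Free-air correction = 0.3086 × 152.7 = 47.12 mGal
Free-air anomaly = 979815.58 − 979831.27 + (47.12) = 31.43 mGal
Bouguer slab correction = 0.04193 × 3.16 × 152.7 = 20.23 mGal
Simple Bouguer anomaly = 31.43 − (20.23) = 11.20 mGal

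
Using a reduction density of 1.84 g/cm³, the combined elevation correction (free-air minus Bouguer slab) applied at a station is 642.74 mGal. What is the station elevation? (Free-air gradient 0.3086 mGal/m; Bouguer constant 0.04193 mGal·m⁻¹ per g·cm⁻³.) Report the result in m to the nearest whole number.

Combined gradient = 0.3086 − 0.04193 × 1.84 = 0.2314488 mGal/m
h = 642.74 / 0.2314488 = 2777.03 m

2777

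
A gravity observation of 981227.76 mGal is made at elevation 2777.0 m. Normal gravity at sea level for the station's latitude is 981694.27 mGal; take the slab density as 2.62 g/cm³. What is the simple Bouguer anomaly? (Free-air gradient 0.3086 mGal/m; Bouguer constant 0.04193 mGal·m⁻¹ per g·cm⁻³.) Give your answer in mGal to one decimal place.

85.4

Free-air correction = 0.3086 × 2777.0 = 856.98 mGal
Free-air anomaly = 981227.76 − 981694.27 + (856.98) = 390.47 mGal
Bouguer slab correction = 0.04193 × 2.62 × 2777.0 = 305.07 mGal
Simple Bouguer anomaly = 390.47 − (305.07) = 85.40 mGal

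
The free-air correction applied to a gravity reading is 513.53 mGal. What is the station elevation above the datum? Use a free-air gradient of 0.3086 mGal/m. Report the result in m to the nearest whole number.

h = 513.53 / 0.3086 = 1664.06 m

1664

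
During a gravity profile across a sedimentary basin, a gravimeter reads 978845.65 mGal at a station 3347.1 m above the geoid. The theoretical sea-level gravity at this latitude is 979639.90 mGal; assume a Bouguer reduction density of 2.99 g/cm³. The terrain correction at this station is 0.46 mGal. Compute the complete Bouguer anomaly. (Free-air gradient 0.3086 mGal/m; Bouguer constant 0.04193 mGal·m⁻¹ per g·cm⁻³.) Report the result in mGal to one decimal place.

Free-air correction = 0.3086 × 3347.1 = 1032.92 mGal
Free-air anomaly = 978845.65 − 979639.90 + (1032.92) = 238.67 mGal
Bouguer slab correction = 0.04193 × 2.99 × 3347.1 = 419.63 mGal
Simple Bouguer anomaly = 238.67 − (419.63) = -180.96 mGal
Complete Bouguer anomaly = -180.96 + 0.46 = -180.50 mGal

-180.5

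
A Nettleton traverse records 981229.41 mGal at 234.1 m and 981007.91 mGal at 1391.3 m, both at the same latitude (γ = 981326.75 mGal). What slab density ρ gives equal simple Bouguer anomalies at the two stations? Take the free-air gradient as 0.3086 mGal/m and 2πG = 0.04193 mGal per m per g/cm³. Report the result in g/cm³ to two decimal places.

2.79

Δg_obs = 981007.91 − 981229.41 = -221.50 mGal over Δh = 1391.3 − 234.1 = 1157.2 m
Equal Bouguer anomalies ⇒ Δg_obs + (0.3086 − 0.04193ρ)·Δh = 0
0.3086 − 0.04193ρ = −Δg_obs/Δh = 0.19141
ρ = (0.3086 − 0.19141) / 0.04193 = 2.79 g/cm³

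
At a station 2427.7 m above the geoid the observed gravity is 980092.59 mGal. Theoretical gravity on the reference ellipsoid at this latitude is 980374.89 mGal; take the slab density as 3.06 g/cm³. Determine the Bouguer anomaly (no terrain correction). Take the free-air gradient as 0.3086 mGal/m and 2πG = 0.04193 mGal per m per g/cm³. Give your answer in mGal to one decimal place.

Free-air correction = 0.3086 × 2427.7 = 749.19 mGal
Free-air anomaly = 980092.59 − 980374.89 + (749.19) = 466.89 mGal
Bouguer slab correction = 0.04193 × 3.06 × 2427.7 = 311.49 mGal
Simple Bouguer anomaly = 466.89 − (311.49) = 155.40 mGal

155.4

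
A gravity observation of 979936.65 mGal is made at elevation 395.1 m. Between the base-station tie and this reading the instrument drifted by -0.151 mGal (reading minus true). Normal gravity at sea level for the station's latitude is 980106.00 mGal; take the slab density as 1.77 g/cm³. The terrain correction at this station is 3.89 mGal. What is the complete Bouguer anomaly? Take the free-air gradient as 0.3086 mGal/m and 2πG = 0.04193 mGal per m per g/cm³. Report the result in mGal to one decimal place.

Drift-corrected reading = 979936.65 − (-0.151) = 979936.801 mGal
Free-air correction = 0.3086 × 395.1 = 121.93 mGal
Free-air anomaly = 979936.801 − 980106.00 + (121.93) = -47.269 mGal
Bouguer slab correction = 0.04193 × 1.77 × 395.1 = 29.32 mGal
Simple Bouguer anomaly = -47.269 − (29.32) = -76.589 mGal
Complete Bouguer anomaly = -76.589 + 3.89 = -72.699 mGal

-72.7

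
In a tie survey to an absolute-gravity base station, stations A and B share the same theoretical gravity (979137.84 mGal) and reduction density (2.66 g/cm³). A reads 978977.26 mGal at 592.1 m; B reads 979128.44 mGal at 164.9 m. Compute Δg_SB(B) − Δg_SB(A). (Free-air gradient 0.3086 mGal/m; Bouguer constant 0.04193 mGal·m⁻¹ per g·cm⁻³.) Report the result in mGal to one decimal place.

67.0

Δg_SB(A) = 978977.26 − 979137.84 + 0.3086×592.1 − 0.04193×2.66×592.1 = -43.90 mGal
Δg_SB(B) = 979128.44 − 979137.84 + 0.3086×164.9 − 0.04193×2.66×164.9 = 23.10 mGal
Difference = 23.10 − (-43.90) = 67.00 mGal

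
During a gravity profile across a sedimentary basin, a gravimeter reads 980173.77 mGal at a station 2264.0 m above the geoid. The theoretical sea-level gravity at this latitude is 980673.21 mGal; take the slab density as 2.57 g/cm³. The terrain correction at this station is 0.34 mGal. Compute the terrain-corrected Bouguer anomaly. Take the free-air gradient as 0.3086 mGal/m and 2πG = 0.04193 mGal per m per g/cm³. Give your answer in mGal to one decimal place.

-44.4

Free-air correction = 0.3086 × 2264.0 = 698.67 mGal
Free-air anomaly = 980173.77 − 980673.21 + (698.67) = 199.23 mGal
Bouguer slab correction = 0.04193 × 2.57 × 2264.0 = 243.97 mGal
Simple Bouguer anomaly = 199.23 − (243.97) = -44.74 mGal
Complete Bouguer anomaly = -44.74 + 0.34 = -44.40 mGal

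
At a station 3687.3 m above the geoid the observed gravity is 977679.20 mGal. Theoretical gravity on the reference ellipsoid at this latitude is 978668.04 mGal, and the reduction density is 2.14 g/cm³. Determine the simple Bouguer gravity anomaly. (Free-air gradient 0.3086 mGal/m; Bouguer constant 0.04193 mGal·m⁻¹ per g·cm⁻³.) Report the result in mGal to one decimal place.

-181.8

Free-air correction = 0.3086 × 3687.3 = 1137.90 mGal
Free-air anomaly = 977679.20 − 978668.04 + (1137.90) = 149.06 mGal
Bouguer slab correction = 0.04193 × 2.14 × 3687.3 = 330.86 mGal
Simple Bouguer anomaly = 149.06 − (330.86) = -181.80 mGal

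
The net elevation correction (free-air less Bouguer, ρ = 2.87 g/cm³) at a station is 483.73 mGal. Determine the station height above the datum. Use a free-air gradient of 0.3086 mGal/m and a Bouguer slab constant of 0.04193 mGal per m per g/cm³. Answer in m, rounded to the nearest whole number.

Combined gradient = 0.3086 − 0.04193 × 2.87 = 0.1882609 mGal/m
h = 483.73 / 0.1882609 = 2569.47 m

2569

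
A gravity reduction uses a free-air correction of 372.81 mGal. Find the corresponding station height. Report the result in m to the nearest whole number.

1208

h = 372.81 / 0.3086 = 1208.07 m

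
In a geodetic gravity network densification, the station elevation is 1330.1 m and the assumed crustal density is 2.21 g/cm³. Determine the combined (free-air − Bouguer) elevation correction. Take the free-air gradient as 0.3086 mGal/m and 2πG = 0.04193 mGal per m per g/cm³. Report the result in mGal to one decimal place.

287.2

Combined gradient = 0.3086 − 0.04193 × 2.21 = 0.2159347 mGal/m
Combined elevation correction = 0.2159347 × 1330.1 = 287.2 mGal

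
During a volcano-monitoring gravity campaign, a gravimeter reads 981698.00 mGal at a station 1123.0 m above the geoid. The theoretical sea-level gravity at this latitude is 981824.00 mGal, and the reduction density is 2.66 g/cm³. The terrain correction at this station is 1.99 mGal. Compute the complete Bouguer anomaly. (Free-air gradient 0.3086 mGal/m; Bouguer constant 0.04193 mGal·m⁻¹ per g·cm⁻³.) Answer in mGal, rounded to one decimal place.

97.3

Free-air correction = 0.3086 × 1123.0 = 346.56 mGal
Free-air anomaly = 981698.00 − 981824.00 + (346.56) = 220.56 mGal
Bouguer slab correction = 0.04193 × 2.66 × 1123.0 = 125.25 mGal
Simple Bouguer anomaly = 220.56 − (125.25) = 95.31 mGal
Complete Bouguer anomaly = 95.31 + 1.99 = 97.30 mGal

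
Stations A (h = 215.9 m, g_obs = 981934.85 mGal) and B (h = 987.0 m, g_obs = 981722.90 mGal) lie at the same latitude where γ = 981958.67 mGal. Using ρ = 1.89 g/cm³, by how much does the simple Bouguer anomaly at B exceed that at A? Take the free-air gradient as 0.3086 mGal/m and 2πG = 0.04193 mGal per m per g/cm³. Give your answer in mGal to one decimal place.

Δg_SB(A) = 981934.85 − 981958.67 + 0.3086×215.9 − 0.04193×1.89×215.9 = 25.70 mGal
Δg_SB(B) = 981722.90 − 981958.67 + 0.3086×987.0 − 0.04193×1.89×987.0 = -9.40 mGal
Difference = -9.40 − (25.70) = -35.10 mGal

-35.1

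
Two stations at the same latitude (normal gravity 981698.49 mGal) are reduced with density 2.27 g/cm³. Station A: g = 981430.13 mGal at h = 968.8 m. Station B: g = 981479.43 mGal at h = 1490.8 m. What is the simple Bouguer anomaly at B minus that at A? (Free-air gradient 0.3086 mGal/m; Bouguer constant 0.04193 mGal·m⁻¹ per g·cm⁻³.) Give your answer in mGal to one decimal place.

160.7

Δg_SB(A) = 981430.13 − 981698.49 + 0.3086×968.8 − 0.04193×2.27×968.8 = -61.60 mGal
Δg_SB(B) = 981479.43 − 981698.49 + 0.3086×1490.8 − 0.04193×2.27×1490.8 = 99.10 mGal
Difference = 99.10 − (-61.60) = 160.70 mGal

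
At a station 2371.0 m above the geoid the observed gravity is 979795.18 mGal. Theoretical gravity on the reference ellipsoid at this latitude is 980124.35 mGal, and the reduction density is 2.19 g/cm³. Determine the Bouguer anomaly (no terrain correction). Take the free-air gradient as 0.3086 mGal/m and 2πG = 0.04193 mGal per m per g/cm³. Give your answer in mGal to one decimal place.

Free-air correction = 0.3086 × 2371.0 = 731.69 mGal
Free-air anomaly = 979795.18 − 980124.35 + (731.69) = 402.52 mGal
Bouguer slab correction = 0.04193 × 2.19 × 2371.0 = 217.72 mGal
Simple Bouguer anomaly = 402.52 − (217.72) = 184.80 mGal

184.8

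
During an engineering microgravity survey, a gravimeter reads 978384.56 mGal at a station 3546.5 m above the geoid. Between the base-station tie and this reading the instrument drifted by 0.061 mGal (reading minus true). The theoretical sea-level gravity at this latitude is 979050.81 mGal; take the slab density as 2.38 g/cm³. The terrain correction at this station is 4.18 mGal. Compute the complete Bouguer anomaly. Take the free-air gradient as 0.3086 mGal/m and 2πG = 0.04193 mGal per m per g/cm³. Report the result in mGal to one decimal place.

78.4

Drift-corrected reading = 978384.56 − (0.061) = 978384.499 mGal
Free-air correction = 0.3086 × 3546.5 = 1094.45 mGal
Free-air anomaly = 978384.499 − 979050.81 + (1094.45) = 428.139 mGal
Bouguer slab correction = 0.04193 × 2.38 × 3546.5 = 353.92 mGal
Simple Bouguer anomaly = 428.139 − (353.92) = 74.219 mGal
Complete Bouguer anomaly = 74.219 + 4.18 = 78.399 mGal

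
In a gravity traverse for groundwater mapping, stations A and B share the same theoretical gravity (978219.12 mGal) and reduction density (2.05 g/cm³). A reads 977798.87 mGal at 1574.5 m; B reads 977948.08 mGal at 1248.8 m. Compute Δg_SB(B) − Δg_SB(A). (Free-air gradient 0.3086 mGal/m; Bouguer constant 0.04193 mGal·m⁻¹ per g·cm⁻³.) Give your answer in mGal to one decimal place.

76.7

Δg_SB(A) = 977798.87 − 978219.12 + 0.3086×1574.5 − 0.04193×2.05×1574.5 = -69.70 mGal
Δg_SB(B) = 977948.08 − 978219.12 + 0.3086×1248.8 − 0.04193×2.05×1248.8 = 7.00 mGal
Difference = 7.00 − (-69.70) = 76.70 mGal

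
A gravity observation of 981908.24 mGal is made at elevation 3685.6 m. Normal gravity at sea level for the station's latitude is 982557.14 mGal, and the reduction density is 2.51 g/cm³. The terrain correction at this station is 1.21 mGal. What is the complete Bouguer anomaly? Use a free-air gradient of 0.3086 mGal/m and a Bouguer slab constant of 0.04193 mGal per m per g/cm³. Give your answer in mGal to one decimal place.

Free-air correction = 0.3086 × 3685.6 = 1137.38 mGal
Free-air anomaly = 981908.24 − 982557.14 + (1137.38) = 488.48 mGal
Bouguer slab correction = 0.04193 × 2.51 × 3685.6 = 387.89 mGal
Simple Bouguer anomaly = 488.48 − (387.89) = 100.59 mGal
Complete Bouguer anomaly = 100.59 + 1.21 = 101.80 mGal

101.8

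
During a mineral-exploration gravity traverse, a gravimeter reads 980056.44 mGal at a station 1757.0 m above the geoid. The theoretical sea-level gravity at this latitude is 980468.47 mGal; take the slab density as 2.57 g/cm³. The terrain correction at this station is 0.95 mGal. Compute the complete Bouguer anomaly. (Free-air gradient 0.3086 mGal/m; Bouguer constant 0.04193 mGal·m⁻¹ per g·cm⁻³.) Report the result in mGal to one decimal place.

-58.2

Free-air correction = 0.3086 × 1757.0 = 542.21 mGal
Free-air anomaly = 980056.44 − 980468.47 + (542.21) = 130.18 mGal
Bouguer slab correction = 0.04193 × 2.57 × 1757.0 = 189.33 mGal
Simple Bouguer anomaly = 130.18 − (189.33) = -59.15 mGal
Complete Bouguer anomaly = -59.15 + 0.95 = -58.20 mGal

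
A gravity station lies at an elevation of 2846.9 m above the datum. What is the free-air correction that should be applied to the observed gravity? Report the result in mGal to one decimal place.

878.6

Free-air correction = 0.3086 × 2846.9 = 878.6 mGal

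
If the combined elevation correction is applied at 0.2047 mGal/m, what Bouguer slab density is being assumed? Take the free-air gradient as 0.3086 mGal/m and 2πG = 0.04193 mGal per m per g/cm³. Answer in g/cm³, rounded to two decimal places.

2.48

0.2047 = 0.3086 − 0.04193 × ρ
ρ = (0.3086 − 0.2047) / 0.04193 = 2.48 g/cm³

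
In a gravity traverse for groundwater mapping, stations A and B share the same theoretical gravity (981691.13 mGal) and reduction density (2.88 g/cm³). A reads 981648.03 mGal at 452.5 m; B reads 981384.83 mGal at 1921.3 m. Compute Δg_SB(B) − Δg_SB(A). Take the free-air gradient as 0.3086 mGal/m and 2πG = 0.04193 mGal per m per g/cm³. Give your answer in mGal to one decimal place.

12.7

Δg_SB(A) = 981648.03 − 981691.13 + 0.3086×452.5 − 0.04193×2.88×452.5 = 41.90 mGal
Δg_SB(B) = 981384.83 − 981691.13 + 0.3086×1921.3 − 0.04193×2.88×1921.3 = 54.60 mGal
Difference = 54.60 − (41.90) = 12.70 mGal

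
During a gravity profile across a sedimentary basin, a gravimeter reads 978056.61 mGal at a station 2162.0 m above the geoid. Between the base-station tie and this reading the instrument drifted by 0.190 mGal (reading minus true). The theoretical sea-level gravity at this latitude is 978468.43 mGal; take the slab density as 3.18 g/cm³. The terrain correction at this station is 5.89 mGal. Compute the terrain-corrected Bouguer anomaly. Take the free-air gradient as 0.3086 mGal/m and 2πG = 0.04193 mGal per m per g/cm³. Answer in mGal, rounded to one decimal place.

-27.2

Drift-corrected reading = 978056.61 − (0.190) = 978056.420 mGal
Free-air correction = 0.3086 × 2162.0 = 667.19 mGal
Free-air anomaly = 978056.420 − 978468.43 + (667.19) = 255.180 mGal
Bouguer slab correction = 0.04193 × 3.18 × 2162.0 = 288.28 mGal
Simple Bouguer anomaly = 255.180 − (288.28) = -33.100 mGal
Complete Bouguer anomaly = -33.100 + 5.89 = -27.210 mGal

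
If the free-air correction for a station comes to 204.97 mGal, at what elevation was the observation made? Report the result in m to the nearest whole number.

664

h = 204.97 / 0.3086 = 664.19 m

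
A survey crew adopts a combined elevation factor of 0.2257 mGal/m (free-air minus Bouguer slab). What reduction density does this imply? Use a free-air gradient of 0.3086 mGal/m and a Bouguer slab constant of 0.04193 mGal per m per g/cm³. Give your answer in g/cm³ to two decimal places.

1.98

0.2257 = 0.3086 − 0.04193 × ρ
ρ = (0.3086 − 0.2257) / 0.04193 = 1.98 g/cm³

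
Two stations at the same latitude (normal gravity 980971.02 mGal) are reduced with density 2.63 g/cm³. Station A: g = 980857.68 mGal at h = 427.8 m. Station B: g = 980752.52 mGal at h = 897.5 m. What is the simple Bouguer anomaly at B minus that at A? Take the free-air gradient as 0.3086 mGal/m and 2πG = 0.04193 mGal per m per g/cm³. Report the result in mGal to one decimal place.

Δg_SB(A) = 980857.68 − 980971.02 + 0.3086×427.8 − 0.04193×2.63×427.8 = -28.50 mGal
Δg_SB(B) = 980752.52 − 980971.02 + 0.3086×897.5 − 0.04193×2.63×897.5 = -40.50 mGal
Difference = -40.50 − (-28.50) = -12.00 mGal

-12.0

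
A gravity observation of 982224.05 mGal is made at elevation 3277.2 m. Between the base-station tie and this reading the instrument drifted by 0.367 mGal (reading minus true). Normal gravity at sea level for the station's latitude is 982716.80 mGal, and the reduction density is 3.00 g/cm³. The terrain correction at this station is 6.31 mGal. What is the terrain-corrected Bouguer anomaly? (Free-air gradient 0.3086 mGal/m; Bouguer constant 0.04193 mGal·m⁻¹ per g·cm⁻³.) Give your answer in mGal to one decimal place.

112.3

Drift-corrected reading = 982224.05 − (0.367) = 982223.683 mGal
Free-air correction = 0.3086 × 3277.2 = 1011.34 mGal
Free-air anomaly = 982223.683 − 982716.80 + (1011.34) = 518.223 mGal
Bouguer slab correction = 0.04193 × 3.00 × 3277.2 = 412.24 mGal
Simple Bouguer anomaly = 518.223 − (412.24) = 105.983 mGal
Complete Bouguer anomaly = 105.983 + 6.31 = 112.293 mGal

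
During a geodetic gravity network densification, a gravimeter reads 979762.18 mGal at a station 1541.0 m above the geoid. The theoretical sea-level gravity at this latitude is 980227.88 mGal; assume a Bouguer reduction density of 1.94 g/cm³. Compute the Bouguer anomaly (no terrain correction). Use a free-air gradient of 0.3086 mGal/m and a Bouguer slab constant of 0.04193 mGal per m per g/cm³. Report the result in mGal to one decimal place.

Free-air correction = 0.3086 × 1541.0 = 475.55 mGal
Free-air anomaly = 979762.18 − 980227.88 + (475.55) = 9.85 mGal
Bouguer slab correction = 0.04193 × 1.94 × 1541.0 = 125.35 mGal
Simple Bouguer anomaly = 9.85 − (125.35) = -115.50 mGal

-115.5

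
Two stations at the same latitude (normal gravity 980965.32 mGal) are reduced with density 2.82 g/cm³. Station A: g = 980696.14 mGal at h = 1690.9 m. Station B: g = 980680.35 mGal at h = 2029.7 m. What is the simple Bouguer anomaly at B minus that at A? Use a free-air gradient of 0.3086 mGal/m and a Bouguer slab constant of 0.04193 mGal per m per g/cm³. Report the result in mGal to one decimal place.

Δg_SB(A) = 980696.14 − 980965.32 + 0.3086×1690.9 − 0.04193×2.82×1690.9 = 52.70 mGal
Δg_SB(B) = 980680.35 − 980965.32 + 0.3086×2029.7 − 0.04193×2.82×2029.7 = 101.40 mGal
Difference = 101.40 − (52.70) = 48.70 mGal

48.7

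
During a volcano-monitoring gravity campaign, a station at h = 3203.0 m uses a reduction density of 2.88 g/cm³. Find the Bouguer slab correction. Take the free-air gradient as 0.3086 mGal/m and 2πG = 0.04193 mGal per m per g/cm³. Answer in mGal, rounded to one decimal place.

386.8

Bouguer slab correction = 0.04193 × 2.88 × 3203.0 = 386.8 mGal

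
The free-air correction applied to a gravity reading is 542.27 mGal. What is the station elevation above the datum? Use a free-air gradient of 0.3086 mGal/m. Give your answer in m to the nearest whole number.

h = 542.27 / 0.3086 = 1757.19 m

1757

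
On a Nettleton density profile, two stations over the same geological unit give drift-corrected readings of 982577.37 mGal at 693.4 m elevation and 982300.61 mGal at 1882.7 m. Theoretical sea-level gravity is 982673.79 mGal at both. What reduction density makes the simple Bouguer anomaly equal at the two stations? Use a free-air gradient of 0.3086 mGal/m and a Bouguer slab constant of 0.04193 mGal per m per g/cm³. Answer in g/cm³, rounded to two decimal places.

1.81

Δg_obs = 982300.61 − 982577.37 = -276.76 mGal over Δh = 1882.7 − 693.4 = 1189.3 m
Equal Bouguer anomalies ⇒ Δg_obs + (0.3086 − 0.04193ρ)·Δh = 0
0.3086 − 0.04193ρ = −Δg_obs/Δh = 0.23271
ρ = (0.3086 − 0.23271) / 0.04193 = 1.81 g/cm³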